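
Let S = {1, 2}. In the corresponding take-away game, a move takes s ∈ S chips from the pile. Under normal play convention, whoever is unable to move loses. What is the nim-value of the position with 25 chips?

n :  0  1  2  3  4  5  6  7  8  9 10 11 12 13 14 15 16 17 18 19 20 21 22 23 24 25
G :  0  1  2  0  1  2  0  1  2  0  1  2  0  1  2  0  1  2  0  1  2  0  1  2  0  1

1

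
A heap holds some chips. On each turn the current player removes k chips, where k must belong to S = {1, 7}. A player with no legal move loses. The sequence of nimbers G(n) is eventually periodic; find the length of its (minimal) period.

2

n :  0  1  2  3  4  5  6  7  8  9 10 11 12 13 14
G :  0  1  0  1  0  1  0  1  0  1  0  1  0  1  0
G(n+2) = G(n) holds for n = 0,…,6 (a full window of length max(S) = 7), so the sequence is purely periodic with period 2.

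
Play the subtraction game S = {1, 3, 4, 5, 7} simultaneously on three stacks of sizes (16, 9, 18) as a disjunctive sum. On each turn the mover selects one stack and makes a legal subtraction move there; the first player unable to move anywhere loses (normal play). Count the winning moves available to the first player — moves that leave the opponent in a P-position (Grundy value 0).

6

All stacks use S = {1, 3, 4, 5, 7}:
n :  0  1  2  3  4  5  6  7  8  9 10 11 12 13 14 15 16 17 18
G :  0  1  0  1  2  3  2  3  0  1  0  1  2  3  2  3  0  1  0
Stack A: G(16) = 0.
Stack B: G(9) = 1.
Stack C: G(18) = 0.
Combined Grundy value = 0 ⊕ 1 ⊕ 0 = 1.
A winning move leaves total XOR = 0, i.e. changes one component's Grundy value g to g ⊕ X where X is the current total.
Stack A: need g' = 0⊕1 = 1. Options: 16−1→G=3, 16−3→G=3, 16−4→G=2, 16−5→G=1, 16−7→G=1. Hits: 2.
Stack B: need g' = 1⊕1 = 0. Options: 9−1→G=0, 9−3→G=2, 9−4→G=3, 9−5→G=2, 9−7→G=0. Hits: 2.
Stack C: need g' = 0⊕1 = 1. Options: 18−1→G=1, 18−3→G=3, 18−4→G=2, 18−5→G=3, 18−7→G=1. Hits: 2.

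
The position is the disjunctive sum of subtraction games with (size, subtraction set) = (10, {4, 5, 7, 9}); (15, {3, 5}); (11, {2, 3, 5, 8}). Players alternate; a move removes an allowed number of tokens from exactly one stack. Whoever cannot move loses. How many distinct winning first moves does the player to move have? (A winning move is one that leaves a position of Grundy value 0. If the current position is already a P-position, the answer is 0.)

0

Stack A, S = {4, 5, 7, 9}:
G(0) = 0
G(1) = mex{} = 0
G(2) = mex{} = 0
G(3) = mex{} = 0
G(4) = mex{0} = 1
G(5) = mex{0,0} = 1
G(6) = mex{0,0} = 1
G(7) = mex{0,0,0} = 1
G(8) = mex{1,0,0} = 2
G(9) = mex{1,1,0,0} = 2
G(10) = mex{1,1,0,0} = 2
G_A(10) = 2.
Stack B, S = {3, 5}:
G(0) = 0
G(1) = mex{} = 0
G(2) = mex{} = 0
G(3) = mex{0} = 1
G(4) = mex{0} = 1
G(5) = mex{0,0} = 1
G(6) = mex{1,0} = 2
G(7) = mex{1,0} = 2
G(8) = mex{1,1} = 0
G(9) = mex{2,1} = 0
G(10) = mex{2,1} = 0
G(11) = mex{0,2} = 1
G(12) = mex{0,2} = 1
G(13) = mex{0,0} = 1
G(14) = mex{1,0} = 2
G(15) = mex{1,0} = 2
G_B(15) = 2.
Stack C, S = {2, 3, 5, 8}:
n :  0  1  2  3  4  5  6  7  8  9 10 11
G :  0  0  1  1  2  2  3  0  4  1  3  0
G_C(11) = 0.
Combined Grundy value = 2 ⊕ 2 ⊕ 0 = 0.
A winning move leaves total XOR = 0, i.e. changes one component's Grundy value g to g ⊕ X where X is the current total.
Stack A: target g' = 2⊕0 = 2, but every legal move changes the Grundy value (mex property), so 0 moves.
Stack B: target g' = 2⊕0 = 2, but every legal move changes the Grundy value (mex property), so 0 moves.
Stack C: target g' = 0⊕0 = 0, but every legal move changes the Grundy value (mex property), so 0 moves.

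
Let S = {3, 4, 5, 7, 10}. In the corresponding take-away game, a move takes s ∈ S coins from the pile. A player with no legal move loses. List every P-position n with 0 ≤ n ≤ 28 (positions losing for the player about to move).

0, 1, 2, 13, 14, 15, 26, 27, 28

n :  0  1  2  3  4  5  6  7  8  9 10 11 12 13 14 15 16 17 18 19 20 21 22 23 24 25 26 27 28
G :  0  0  0  1  1  1  2  2  2  3  3  3  4  0  0  0  1  1  1  2  2  2  3  3  3  4  0  0  0
P-positions are exactly the n with G(n) = 0.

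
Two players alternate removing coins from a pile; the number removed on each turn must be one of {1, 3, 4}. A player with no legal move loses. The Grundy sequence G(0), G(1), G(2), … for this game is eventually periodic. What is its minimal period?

G(0) = 0
G(1) = mex{0} = 1
G(2) = mex{1} = 0
G(3) = mex{0,0} = 1
G(4) = mex{1,1,0} = 2
G(5) = mex{2,0,1} = 3
G(6) = mex{3,1,0} = 2
G(7) = mex{2,2,1} = 0
G(8) = mex{0,3,2} = 1
G(9) = mex{1,2,3} = 0
G(10) = mex{0,0,2} = 1
G(11) = mex{1,1,0} = 2
G(12) = mex{2,0,1} = 3
G(13) = mex{3,1,0} = 2
G(14) = mex{2,2,1} = 0
G(15) = mex{0,3,2} = 1
G(n+7) = G(n) holds for n = 0,…,3 (a full window of length max(S) = 4), so the sequence is purely periodic with period 7.

7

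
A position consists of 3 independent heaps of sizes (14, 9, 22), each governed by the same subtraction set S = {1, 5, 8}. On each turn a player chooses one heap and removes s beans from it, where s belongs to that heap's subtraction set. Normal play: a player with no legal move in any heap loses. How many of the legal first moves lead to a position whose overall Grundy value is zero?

4

All heaps use S = {1, 5, 8}:
G(0) = 0
G(1) = mex{0} = 1
G(2) = mex{1} = 0
G(3) = mex{0} = 1
G(4) = mex{1} = 0
G(5) = mex{0,0} = 1
G(6) = mex{1,1} = 0
G(7) = mex{0,0} = 1
G(8) = mex{1,1,0} = 2
G(9) = mex{2,0,1} = 3
G(10) = mex{3,1,0} = 2
G(11) = mex{2,0,1} = 3
G(12) = mex{3,1,0} = 2
G(13) = mex{2,2,1} = 0
G(14) = mex{0,3,0} = 1
G(15) = mex{1,2,1} = 0
G(16) = mex{0,3,2} = 1
G(17) = mex{1,2,3} = 0
G(18) = mex{0,0,2} = 1
G(19) = mex{1,1,3} = 0
G(20) = mex{0,0,2} = 1
G(21) = mex{1,1,0} = 2
G(22) = mex{2,0,1} = 3
Heap A: G(14) = 1.
Heap B: G(9) = 3.
Heap C: G(22) = 3.
Combined Grundy value = 1 ⊕ 3 ⊕ 3 = 1.
A winning move leaves total XOR = 0, i.e. changes one component's Grundy value g to g ⊕ X where X is the current total.
Heap A: need g' = 1⊕1 = 0. Options: 14−1→G=0, 14−5→G=3, 14−8→G=0. Hits: 2.
Heap B: need g' = 3⊕1 = 2. Options: 9−1→G=2, 9−5→G=0, 9−8→G=1. Hits: 1.
Heap C: need g' = 3⊕1 = 2. Options: 22−1→G=2, 22−5→G=0, 22−8→G=1. Hits: 1.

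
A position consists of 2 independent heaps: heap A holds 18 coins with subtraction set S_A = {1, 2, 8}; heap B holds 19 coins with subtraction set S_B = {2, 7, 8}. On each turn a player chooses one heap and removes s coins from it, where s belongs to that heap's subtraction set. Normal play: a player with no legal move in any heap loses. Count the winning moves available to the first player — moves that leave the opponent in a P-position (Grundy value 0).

0

Heap A, S = {1, 2, 8}:
n :  0  1  2  3  4  5  6  7  8  9 10 11 12 13 14 15 16 17 18
G :  0  1  2  0  1  2  0  1  2  0  1  2  0  1  2  0  1  2  0
G_A(18) = 0.
Heap B, S = {2, 7, 8}:
G(0) = 0
G(1) = mex{} = 0
G(2) = mex{0} = 1
G(3) = mex{0} = 1
G(4) = mex{1} = 0
G(5) = mex{1} = 0
G(6) = mex{0} = 1
G(7) = mex{0,0} = 1
G(8) = mex{1,0,0} = 2
G(9) = mex{1,1,0} = 2
G(10) = mex{2,1,1} = 0
G(11) = mex{2,0,1} = 3
G(12) = mex{0,0,0} = 1
G(13) = mex{3,1,0} = 2
G(14) = mex{1,1,1} = 0
G(15) = mex{2,2,1} = 0
G(16) = mex{0,2,2} = 1
G(17) = mex{0,0,2} = 1
G(18) = mex{1,3,0} = 2
G(19) = mex{1,1,3} = 0
G_B(19) = 0.
Combined Grundy value = 0 ⊕ 0 = 0.
A winning move leaves total XOR = 0, i.e. changes one component's Grundy value g to g ⊕ X where X is the current total.
Heap A: target g' = 0⊕0 = 0, but every legal move changes the Grundy value (mex property), so 0 moves.
Heap B: target g' = 0⊕0 = 0, but every legal move changes the Grundy value (mex property), so 0 moves.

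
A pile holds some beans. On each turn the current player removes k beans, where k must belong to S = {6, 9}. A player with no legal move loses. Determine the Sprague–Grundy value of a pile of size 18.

0

G(0) = 0
G(1) = mex{} = 0
G(2) = mex{} = 0
G(3) = mex{} = 0
G(4) = mex{} = 0
G(5) = mex{} = 0
G(6) = mex{0} = 1
G(7) = mex{0} = 1
G(8) = mex{0} = 1
G(9) = mex{0,0} = 1
G(10) = mex{0,0} = 1
G(11) = mex{0,0} = 1
G(12) = mex{1,0} = 2
G(13) = mex{1,0} = 2
G(14) = mex{1,0} = 2
G(15) = mex{1,1} = 0
G(16) = mex{1,1} = 0
G(17) = mex{1,1} = 0
G(18) = mex{2,1} = 0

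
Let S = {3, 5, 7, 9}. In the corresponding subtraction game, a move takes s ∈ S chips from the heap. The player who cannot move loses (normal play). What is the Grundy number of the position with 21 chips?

G(0) = 0
G(1) = mex{} = 0
G(2) = mex{} = 0
G(3) = mex{0} = 1
G(4) = mex{0} = 1
G(5) = mex{0,0} = 1
G(6) = mex{1,0} = 2
G(7) = mex{1,0,0} = 2
G(8) = mex{1,1,0} = 2
G(9) = mex{2,1,0,0} = 3
G(10) = mex{2,1,1,0} = 3
G(11) = mex{2,2,1,0} = 3
G(12) = mex{3,2,1,1} = 0
G(13) = mex{3,2,2,1} = 0
G(14) = mex{3,3,2,1} = 0
G(15) = mex{0,3,2,2} = 1
G(16) = mex{0,3,3,2} = 1
G(17) = mex{0,0,3,2} = 1
G(18) = mex{1,0,3,3} = 2
G(19) = mex{1,0,0,3} = 2
G(20) = mex{1,1,0,3} = 2
G(21) = mex{2,1,0,0} = 3

3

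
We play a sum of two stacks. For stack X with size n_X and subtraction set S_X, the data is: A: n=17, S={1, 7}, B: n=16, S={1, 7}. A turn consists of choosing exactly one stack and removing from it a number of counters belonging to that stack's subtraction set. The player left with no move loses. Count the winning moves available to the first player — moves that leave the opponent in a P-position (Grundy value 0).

Stack A, S = {1, 7}:
n :  0  1  2  3  4  5  6  7  8  9 10 11 12 13 14 15 16 17
G :  0  1  0  1  0  1  0  1  0  1  0  1  0  1  0  1  0  1
G_A(17) = 1.
Stack B, S = {1, 7}:
n :  0  1  2  3  4  5  6  7  8  9 10 11 12 13 14 15 16
G :  0  1  0  1  0  1  0  1  0  1  0  1  0  1  0  1  0
G_B(16) = 0.
Combined Grundy value = 1 ⊕ 0 = 1.
A winning move leaves total XOR = 0, i.e. changes one component's Grundy value g to g ⊕ X where X is the current total.
Stack A: need g' = 1⊕1 = 0. Options: 17−1→G=0, 17−7→G=0. Hits: 2.
Stack B: need g' = 0⊕1 = 1. Options: 16−1→G=1, 16−7→G=1. Hits: 2.

4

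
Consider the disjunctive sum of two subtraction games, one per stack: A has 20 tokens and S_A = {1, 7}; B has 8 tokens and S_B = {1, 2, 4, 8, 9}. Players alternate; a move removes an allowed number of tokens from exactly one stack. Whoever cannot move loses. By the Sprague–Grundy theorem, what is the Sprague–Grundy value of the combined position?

2

Stack A, S = {1, 7}:
n :  0  1  2  3  4  5  6  7  8  9 10 11 12 13 14 15 16 17 18 19 20
G :  0  1  0  1  0  1  0  1  0  1  0  1  0  1  0  1  0  1  0  1  0
G_A(20) = 0.
Stack B, S = {1, 2, 4, 8, 9}:
G(0) = 0
G(1) = mex{0} = 1
G(2) = mex{1,0} = 2
G(3) = mex{2,1} = 0
G(4) = mex{0,2,0} = 1
G(5) = mex{1,0,1} = 2
G(6) = mex{2,1,2} = 0
G(7) = mex{0,2,0} = 1
G(8) = mex{1,0,1,0} = 2
G_B(8) = 2.
Combined Grundy value = 0 ⊕ 2 = 2.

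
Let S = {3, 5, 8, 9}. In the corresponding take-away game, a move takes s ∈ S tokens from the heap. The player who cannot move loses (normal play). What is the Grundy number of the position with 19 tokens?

n :  0  1  2  3  4  5  6  7  8  9 10 11 12 13 14 15 16 17 18 19
G :  0  0  0  1  1  1  2  2  2  3  3  3  0  0  0  1  1  1  2  2

2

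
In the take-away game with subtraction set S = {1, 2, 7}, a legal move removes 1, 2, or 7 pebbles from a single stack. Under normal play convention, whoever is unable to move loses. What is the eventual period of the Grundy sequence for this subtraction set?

n :  0  1  2  3  4  5  6  7  8  9 10 11 12 13 14
G :  0  1  2  0  1  2  0  1  2  0  1  2  0  1  2
G(n+3) = G(n) holds for n = 0,…,6 (a full window of length max(S) = 7), so the sequence is purely periodic with period 3.

3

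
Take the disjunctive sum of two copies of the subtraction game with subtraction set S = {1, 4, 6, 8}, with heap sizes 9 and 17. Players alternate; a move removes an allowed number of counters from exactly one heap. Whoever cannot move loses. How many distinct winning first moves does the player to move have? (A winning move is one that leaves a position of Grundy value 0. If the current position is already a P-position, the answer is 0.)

All heaps use S = {1, 4, 6, 8}:
G(0) = 0
G(1) = mex{0} = 1
G(2) = mex{1} = 0
G(3) = mex{0} = 1
G(4) = mex{1,0} = 2
G(5) = mex{2,1} = 0
G(6) = mex{0,0,0} = 1
G(7) = mex{1,1,1} = 0
G(8) = mex{0,2,0,0} = 1
G(9) = mex{1,0,1,1} = 2
G(10) = mex{2,1,2,0} = 3
G(11) = mex{3,0,0,1} = 2
G(12) = mex{2,1,1,2} = 0
G(13) = mex{0,2,0,0} = 1
G(14) = mex{1,3,1,1} = 0
G(15) = mex{0,2,2,0} = 1
G(16) = mex{1,0,3,1} = 2
G(17) = mex{2,1,2,2} = 0
Heap A: G(9) = 2.
Heap B: G(17) = 0.
Combined Grundy value = 2 ⊕ 0 = 2.
A winning move leaves total XOR = 0, i.e. changes one component's Grundy value g to g ⊕ X where X is the current total.
Heap A: need g' = 2⊕2 = 0. Options: 9−1→G=1, 9−4→G=0, 9−6→G=1, 9−8→G=1. Hits: 1.
Heap B: need g' = 0⊕2 = 2. Options: 17−1→G=2, 17−4→G=1, 17−6→G=2, 17−8→G=2. Hits: 3.

4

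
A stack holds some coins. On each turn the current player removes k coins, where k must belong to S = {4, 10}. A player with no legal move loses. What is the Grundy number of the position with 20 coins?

1

n :  0  1  2  3  4  5  6  7  8  9 10 11 12 13 14 15 16 17 18 19 20
G :  0  0  0  0  1  1  1  1  0  0  2  2  1  1  0  0  0  0  1  1  1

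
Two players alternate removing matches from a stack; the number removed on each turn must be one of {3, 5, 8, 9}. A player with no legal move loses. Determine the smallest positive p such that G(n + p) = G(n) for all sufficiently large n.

12

G(0) = 0
G(1) = mex{} = 0
G(2) = mex{} = 0
G(3) = mex{0} = 1
G(4) = mex{0} = 1
G(5) = mex{0,0} = 1
G(6) = mex{1,0} = 2
G(7) = mex{1,0} = 2
G(8) = mex{1,1,0} = 2
G(9) = mex{2,1,0,0} = 3
G(10) = mex{2,1,0,0} = 3
G(11) = mex{2,2,1,0} = 3
G(12) = mex{3,2,1,1} = 0
G(13) = mex{3,2,1,1} = 0
G(14) = mex{3,3,2,1} = 0
G(15) = mex{0,3,2,2} = 1
G(16) = mex{0,3,2,2} = 1
G(17) = mex{0,0,3,2} = 1
G(18) = mex{1,0,3,3} = 2
G(19) = mex{1,0,3,3} = 2
G(20) = mex{1,1,0,3} = 2
G(21) = mex{2,1,0,0} = 3
G(22) = mex{2,1,0,0} = 3
G(23) = mex{2,2,1,0} = 3
G(24) = mex{3,2,1,1} = 0
G(25) = mex{3,2,1,1} = 0
G(n+12) = G(n) holds for n = 0,…,8 (a full window of length max(S) = 9), so the sequence is purely periodic with period 12.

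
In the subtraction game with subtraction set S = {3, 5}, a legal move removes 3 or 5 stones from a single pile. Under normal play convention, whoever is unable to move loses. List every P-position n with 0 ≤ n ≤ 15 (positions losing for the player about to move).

0, 1, 2, 8, 9, 10

n :  0  1  2  3  4  5  6  7  8  9 10 11 12 13 14 15
G :  0  0  0  1  1  1  2  2  0  0  0  1  1  1  2  2
P-positions are exactly the n with G(n) = 0.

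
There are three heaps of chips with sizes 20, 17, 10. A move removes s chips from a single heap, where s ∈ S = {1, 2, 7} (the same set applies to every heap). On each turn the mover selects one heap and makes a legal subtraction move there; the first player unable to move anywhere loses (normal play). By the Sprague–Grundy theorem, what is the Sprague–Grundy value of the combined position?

All heaps use S = {1, 2, 7}:
G(0) = 0
G(1) = mex{0} = 1
G(2) = mex{1,0} = 2
G(3) = mex{2,1} = 0
G(4) = mex{0,2} = 1
G(5) = mex{1,0} = 2
G(6) = mex{2,1} = 0
G(7) = mex{0,2,0} = 1
G(8) = mex{1,0,1} = 2
G(9) = mex{2,1,2} = 0
G(10) = mex{0,2,0} = 1
G(11) = mex{1,0,1} = 2
G(12) = mex{2,1,2} = 0
G(13) = mex{0,2,0} = 1
G(14) = mex{1,0,1} = 2
G(15) = mex{2,1,2} = 0
G(16) = mex{0,2,0} = 1
G(17) = mex{1,0,1} = 2
G(18) = mex{2,1,2} = 0
G(19) = mex{0,2,0} = 1
G(20) = mex{1,0,1} = 2
Heap A: G(20) = 2.
Heap B: G(17) = 2.
Heap C: G(10) = 1.
Combined Grundy value = 2 ⊕ 2 ⊕ 1 = 1.

1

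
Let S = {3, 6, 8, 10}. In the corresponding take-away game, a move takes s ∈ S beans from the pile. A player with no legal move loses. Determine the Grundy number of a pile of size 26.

0

G(0) = 0
G(1) = mex{} = 0
G(2) = mex{} = 0
G(3) = mex{0} = 1
G(4) = mex{0} = 1
G(5) = mex{0} = 1
G(6) = mex{1,0} = 2
G(7) = mex{1,0} = 2
G(8) = mex{1,0,0} = 2
G(9) = mex{2,1,0} = 3
G(10) = mex{2,1,0,0} = 3
G(11) = mex{2,1,1,0} = 3
G(12) = mex{3,2,1,0} = 4
G(13) = mex{3,2,1,1} = 0
G(14) = mex{3,2,2,1} = 0
G(15) = mex{4,3,2,1} = 0
G(16) = mex{0,3,2,2} = 1
G(17) = mex{0,3,3,2} = 1
G(18) = mex{0,4,3,2} = 1
G(19) = mex{1,0,3,3} = 2
G(20) = mex{1,0,4,3} = 2
G(21) = mex{1,0,0,3} = 2
G(22) = mex{2,1,0,4} = 3
G(23) = mex{2,1,0,0} = 3
G(24) = mex{2,1,1,0} = 3
G(25) = mex{3,2,1,0} = 4
G(26) = mex{3,2,1,1} = 0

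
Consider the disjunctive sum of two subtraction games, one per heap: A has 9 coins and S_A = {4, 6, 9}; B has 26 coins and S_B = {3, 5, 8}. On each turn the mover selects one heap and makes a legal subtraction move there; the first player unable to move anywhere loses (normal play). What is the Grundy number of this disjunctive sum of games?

Heap A, S = {4, 6, 9}:
G(0) = 0
G(1) = mex{} = 0
G(2) = mex{} = 0
G(3) = mex{} = 0
G(4) = mex{0} = 1
G(5) = mex{0} = 1
G(6) = mex{0,0} = 1
G(7) = mex{0,0} = 1
G(8) = mex{1,0} = 2
G(9) = mex{1,0,0} = 2
G_A(9) = 2.
Heap B, S = {3, 5, 8}:
n :  0  1  2  3  4  5  6  7  8  9 10 11 12 13 14 15 16 17 18 19 20 21 22 23 24 25 26
G :  0  0  0  1  1  1  2  2  2  3  3  0  0  0  1  1  1  2  2  2  3  3  0  0  0  1  1
G_B(26) = 1.
Combined Grundy value = 2 ⊕ 1 = 3.

3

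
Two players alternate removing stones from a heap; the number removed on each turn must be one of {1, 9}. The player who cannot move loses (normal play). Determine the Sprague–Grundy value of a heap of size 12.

0

n :  0  1  2  3  4  5  6  7  8  9 10 11 12
G :  0  1  0  1  0  1  0  1  0  1  0  1  0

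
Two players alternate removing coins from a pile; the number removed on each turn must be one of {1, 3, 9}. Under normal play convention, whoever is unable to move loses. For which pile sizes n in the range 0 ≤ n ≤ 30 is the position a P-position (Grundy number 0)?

0, 2, 4, 6, 8, 10, 12, 14, 16, 18, 20, 22, 24, 26, 28, 30

n :  0  1  2  3  4  5  6  7  8  9 10 11 12 13 14 15 16 17 18 19 20 21 22 23 24 25 26 27 28 29 30
G :  0  1  0  1  0  1  0  1  0  1  0  1  0  1  0  1  0  1  0  1  0  1  0  1  0  1  0  1  0  1  0
P-positions are exactly the n with G(n) = 0.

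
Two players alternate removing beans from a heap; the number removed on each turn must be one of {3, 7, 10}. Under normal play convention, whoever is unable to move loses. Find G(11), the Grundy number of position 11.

3

n :  0  1  2  3  4  5  6  7  8  9 10 11
G :  0  0  0  1  1  1  0  2  2  1  3  3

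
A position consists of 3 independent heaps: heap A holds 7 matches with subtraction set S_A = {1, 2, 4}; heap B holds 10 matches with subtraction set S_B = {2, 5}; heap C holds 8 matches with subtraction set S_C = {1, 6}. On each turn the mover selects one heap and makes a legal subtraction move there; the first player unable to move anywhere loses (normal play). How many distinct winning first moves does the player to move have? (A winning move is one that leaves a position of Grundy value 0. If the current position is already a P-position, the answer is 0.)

5

Heap A, S = {1, 2, 4}:
G(0) = 0
G(1) = mex{0} = 1
G(2) = mex{1,0} = 2
G(3) = mex{2,1} = 0
G(4) = mex{0,2,0} = 1
G(5) = mex{1,0,1} = 2
G(6) = mex{2,1,2} = 0
G(7) = mex{0,2,0} = 1
G_A(7) = 1.
Heap B, S = {2, 5}:
G(0) = 0
G(1) = mex{} = 0
G(2) = mex{0} = 1
G(3) = mex{0} = 1
G(4) = mex{1} = 0
G(5) = mex{1,0} = 2
G(6) = mex{0,0} = 1
G(7) = mex{2,1} = 0
G(8) = mex{1,1} = 0
G(9) = mex{0,0} = 1
G(10) = mex{0,2} = 1
G_B(10) = 1.
Heap C, S = {1, 6}:
G(0) = 0
G(1) = mex{0} = 1
G(2) = mex{1} = 0
G(3) = mex{0} = 1
G(4) = mex{1} = 0
G(5) = mex{0} = 1
G(6) = mex{1,0} = 2
G(7) = mex{2,1} = 0
G(8) = mex{0,0} = 1
G_C(8) = 1.
Combined Grundy value = 1 ⊕ 1 ⊕ 1 = 1.
A winning move leaves total XOR = 0, i.e. changes one component's Grundy value g to g ⊕ X where X is the current total.
Heap A: need g' = 1⊕1 = 0. Options: 7−1→G=0, 7−2→G=2, 7−4→G=0. Hits: 2.
Heap B: need g' = 1⊕1 = 0. Options: 10−2→G=0, 10−5→G=2. Hits: 1.
Heap C: need g' = 1⊕1 = 0. Options: 8−1→G=0, 8−6→G=0. Hits: 2.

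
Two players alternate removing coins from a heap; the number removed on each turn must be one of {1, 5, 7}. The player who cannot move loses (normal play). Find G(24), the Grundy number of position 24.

n :  0  1  2  3  4  5  6  7  8  9 10 11 12 13 14 15 16 17 18 19 20 21 22 23 24
G :  0  1  0  1  0  1  0  1  0  1  0  1  0  1  0  1  0  1  0  1  0  1  0  1  0

0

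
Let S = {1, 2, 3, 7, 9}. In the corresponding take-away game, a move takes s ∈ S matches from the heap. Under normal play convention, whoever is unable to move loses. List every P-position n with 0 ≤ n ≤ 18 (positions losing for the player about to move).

0, 4, 8, 12, 16

n :  0  1  2  3  4  5  6  7  8  9 10 11 12 13 14 15 16 17 18
G :  0  1  2  3  0  1  2  3  0  1  2  3  0  1  2  3  0  1  2
P-positions are exactly the n with G(n) = 0.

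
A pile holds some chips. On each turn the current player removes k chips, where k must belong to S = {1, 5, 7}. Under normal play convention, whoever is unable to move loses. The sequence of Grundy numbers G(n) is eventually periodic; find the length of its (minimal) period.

G(0) = 0
G(1) = mex{0} = 1
G(2) = mex{1} = 0
G(3) = mex{0} = 1
G(4) = mex{1} = 0
G(5) = mex{0,0} = 1
G(6) = mex{1,1} = 0
G(7) = mex{0,0,0} = 1
G(8) = mex{1,1,1} = 0
G(9) = mex{0,0,0} = 1
G(10) = mex{1,1,1} = 0
G(11) = mex{0,0,0} = 1
G(12) = mex{1,1,1} = 0
G(13) = mex{0,0,0} = 1
G(14) = mex{1,1,1} = 0
G(n+2) = G(n) holds for n = 0,…,6 (a full window of length max(S) = 7), so the sequence is purely periodic with period 2.

2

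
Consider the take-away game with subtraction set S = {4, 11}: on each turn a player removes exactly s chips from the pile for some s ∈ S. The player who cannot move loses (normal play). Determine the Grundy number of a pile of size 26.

G(0) = 0
G(1) = mex{} = 0
G(2) = mex{} = 0
G(3) = mex{} = 0
G(4) = mex{0} = 1
G(5) = mex{0} = 1
G(6) = mex{0} = 1
G(7) = mex{0} = 1
G(8) = mex{1} = 0
G(9) = mex{1} = 0
G(10) = mex{1} = 0
G(11) = mex{1,0} = 2
G(12) = mex{0,0} = 1
G(13) = mex{0,0} = 1
G(14) = mex{0,0} = 1
G(15) = mex{2,1} = 0
G(16) = mex{1,1} = 0
G(17) = mex{1,1} = 0
G(18) = mex{1,1} = 0
G(19) = mex{0,0} = 1
G(20) = mex{0,0} = 1
G(21) = mex{0,0} = 1
G(22) = mex{0,2} = 1
G(23) = mex{1,1} = 0
G(24) = mex{1,1} = 0
G(25) = mex{1,1} = 0
G(26) = mex{1,0} = 2

2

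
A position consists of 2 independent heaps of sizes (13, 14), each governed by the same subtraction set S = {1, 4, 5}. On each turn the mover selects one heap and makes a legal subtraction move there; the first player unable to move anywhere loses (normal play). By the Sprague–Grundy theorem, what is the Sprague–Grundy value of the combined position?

All heaps use S = {1, 4, 5}:
n :  0  1  2  3  4  5  6  7  8  9 10 11 12 13 14
G :  0  1  0  1  2  3  2  3  0  1  0  1  2  3  2
Heap A: G(13) = 3.
Heap B: G(14) = 2.
Combined Grundy value = 3 ⊕ 2 = 1.

1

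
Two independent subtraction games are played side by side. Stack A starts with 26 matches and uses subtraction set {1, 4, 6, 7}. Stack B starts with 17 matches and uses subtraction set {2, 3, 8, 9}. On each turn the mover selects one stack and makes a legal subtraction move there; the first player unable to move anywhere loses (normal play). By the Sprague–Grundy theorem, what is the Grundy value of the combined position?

0

Stack A, S = {1, 4, 6, 7}:
G(0) = 0
G(1) = mex{0} = 1
G(2) = mex{1} = 0
G(3) = mex{0} = 1
G(4) = mex{1,0} = 2
G(5) = mex{2,1} = 0
G(6) = mex{0,0,0} = 1
G(7) = mex{1,1,1,0} = 2
G(8) = mex{2,2,0,1} = 3
G(9) = mex{3,0,1,0} = 2
G(10) = mex{2,1,2,1} = 0
G(11) = mex{0,2,0,2} = 1
G(12) = mex{1,3,1,0} = 2
G(13) = mex{2,2,2,1} = 0
G(14) = mex{0,0,3,2} = 1
G(15) = mex{1,1,2,3} = 0
G(16) = mex{0,2,0,2} = 1
G(17) = mex{1,0,1,0} = 2
G(18) = mex{2,1,2,1} = 0
G(19) = mex{0,0,0,2} = 1
G(20) = mex{1,1,1,0} = 2
G(21) = mex{2,2,0,1} = 3
G(22) = mex{3,0,1,0} = 2
G(23) = mex{2,1,2,1} = 0
G(24) = mex{0,2,0,2} = 1
G(25) = mex{1,3,1,0} = 2
G(26) = mex{2,2,2,1} = 0
G_A(26) = 0.
Stack B, S = {2, 3, 8, 9}:
G(0) = 0
G(1) = mex{} = 0
G(2) = mex{0} = 1
G(3) = mex{0,0} = 1
G(4) = mex{1,0} = 2
G(5) = mex{1,1} = 0
G(6) = mex{2,1} = 0
G(7) = mex{0,2} = 1
G(8) = mex{0,0,0} = 1
G(9) = mex{1,0,0,0} = 2
G(10) = mex{1,1,1,0} = 2
G(11) = mex{2,1,1,1} = 0
G(12) = mex{2,2,2,1} = 0
G(13) = mex{0,2,0,2} = 1
G(14) = mex{0,0,0,0} = 1
G(15) = mex{1,0,1,0} = 2
G(16) = mex{1,1,1,1} = 0
G(17) = mex{2,1,2,1} = 0
G_B(17) = 0.
Combined Grundy value = 0 ⊕ 0 = 0.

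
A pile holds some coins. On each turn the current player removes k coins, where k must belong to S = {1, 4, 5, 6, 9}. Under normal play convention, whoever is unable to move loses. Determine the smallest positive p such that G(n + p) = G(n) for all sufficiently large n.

10

n :  0  1  2  3  4  5  6  7  8  9 10 11 12 13 14 15 16 17 18 19 20 21
G :  0  1  0  1  2  3  2  3  4  5  0  1  0  1  2  3  2  3  4  5  0  1
G(n+10) = G(n) holds for n = 0,…,8 (a full window of length max(S) = 9), so the sequence is purely periodic with period 10.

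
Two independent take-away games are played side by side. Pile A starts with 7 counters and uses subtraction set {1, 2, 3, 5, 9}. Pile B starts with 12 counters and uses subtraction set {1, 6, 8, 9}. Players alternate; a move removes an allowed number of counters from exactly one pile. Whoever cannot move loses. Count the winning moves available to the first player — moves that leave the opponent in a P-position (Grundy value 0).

0

Pile A, S = {1, 2, 3, 5, 9}:
n : 0 1 2 3 4 5 6 7
G : 0 1 2 3 0 1 2 3
G_A(7) = 3.
Pile B, S = {1, 6, 8, 9}:
G(0) = 0
G(1) = mex{0} = 1
G(2) = mex{1} = 0
G(3) = mex{0} = 1
G(4) = mex{1} = 0
G(5) = mex{0} = 1
G(6) = mex{1,0} = 2
G(7) = mex{2,1} = 0
G(8) = mex{0,0,0} = 1
G(9) = mex{1,1,1,0} = 2
G(10) = mex{2,0,0,1} = 3
G(11) = mex{3,1,1,0} = 2
G(12) = mex{2,2,0,1} = 3
G_B(12) = 3.
Combined Grundy value = 3 ⊕ 3 = 0.
A winning move leaves total XOR = 0, i.e. changes one component's Grundy value g to g ⊕ X where X is the current total.
Pile A: target g' = 3⊕0 = 3, but every legal move changes the Grundy value (mex property), so 0 moves.
Pile B: target g' = 3⊕0 = 3, but every legal move changes the Grundy value (mex property), so 0 moves.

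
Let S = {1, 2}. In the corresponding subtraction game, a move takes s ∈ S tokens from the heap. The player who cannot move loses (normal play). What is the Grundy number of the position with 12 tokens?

G(0) = 0
G(1) = mex{0} = 1
G(2) = mex{1,0} = 2
G(3) = mex{2,1} = 0
G(4) = mex{0,2} = 1
G(5) = mex{1,0} = 2
G(6) = mex{2,1} = 0
G(7) = mex{0,2} = 1
G(8) = mex{1,0} = 2
G(9) = mex{2,1} = 0
G(10) = mex{0,2} = 1
G(11) = mex{1,0} = 2
G(12) = mex{2,1} = 0

0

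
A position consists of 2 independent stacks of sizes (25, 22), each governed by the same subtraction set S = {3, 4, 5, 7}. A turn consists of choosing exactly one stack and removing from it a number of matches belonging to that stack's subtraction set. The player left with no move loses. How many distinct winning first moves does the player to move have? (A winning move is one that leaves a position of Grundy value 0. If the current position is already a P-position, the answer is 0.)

All stacks use S = {3, 4, 5, 7}:
G(0) = 0
G(1) = mex{} = 0
G(2) = mex{} = 0
G(3) = mex{0} = 1
G(4) = mex{0,0} = 1
G(5) = mex{0,0,0} = 1
G(6) = mex{1,0,0} = 2
G(7) = mex{1,1,0,0} = 2
G(8) = mex{1,1,1,0} = 2
G(9) = mex{2,1,1,0} = 3
G(10) = mex{2,2,1,1} = 0
G(11) = mex{2,2,2,1} = 0
G(12) = mex{3,2,2,1} = 0
G(13) = mex{0,3,2,2} = 1
G(14) = mex{0,0,3,2} = 1
G(15) = mex{0,0,0,2} = 1
G(16) = mex{1,0,0,3} = 2
G(17) = mex{1,1,0,0} = 2
G(18) = mex{1,1,1,0} = 2
G(19) = mex{2,1,1,0} = 3
G(20) = mex{2,2,1,1} = 0
G(21) = mex{2,2,2,1} = 0
G(22) = mex{3,2,2,1} = 0
G(23) = mex{0,3,2,2} = 1
G(24) = mex{0,0,3,2} = 1
G(25) = mex{0,0,0,2} = 1
Stack A: G(25) = 1.
Stack B: G(22) = 0.
Combined Grundy value = 1 ⊕ 0 = 1.
A winning move leaves total XOR = 0, i.e. changes one component's Grundy value g to g ⊕ X where X is the current total.
Stack A: need g' = 1⊕1 = 0. Options: 25−3→G=0, 25−4→G=0, 25−5→G=0, 25−7→G=2. Hits: 3.
Stack B: need g' = 0⊕1 = 1. Options: 22−3→G=3, 22−4→G=2, 22−5→G=2, 22−7→G=1. Hits: 1.

4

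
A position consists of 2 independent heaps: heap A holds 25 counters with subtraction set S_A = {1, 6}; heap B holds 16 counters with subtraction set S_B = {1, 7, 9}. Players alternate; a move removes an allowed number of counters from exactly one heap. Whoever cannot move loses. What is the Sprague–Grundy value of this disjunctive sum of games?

0

Heap A, S = {1, 6}:
n :  0  1  2  3  4  5  6  7  8  9 10 11 12 13 14 15 16 17 18 19 20 21 22 23 24 25
G :  0  1  0  1  0  1  2  0  1  0  1  0  1  2  0  1  0  1  0  1  2  0  1  0  1  0
G_A(25) = 0.
Heap B, S = {1, 7, 9}:
G(0) = 0
G(1) = mex{0} = 1
G(2) = mex{1} = 0
G(3) = mex{0} = 1
G(4) = mex{1} = 0
G(5) = mex{0} = 1
G(6) = mex{1} = 0
G(7) = mex{0,0} = 1
G(8) = mex{1,1} = 0
G(9) = mex{0,0,0} = 1
G(10) = mex{1,1,1} = 0
G(11) = mex{0,0,0} = 1
G(12) = mex{1,1,1} = 0
G(13) = mex{0,0,0} = 1
G(14) = mex{1,1,1} = 0
G(15) = mex{0,0,0} = 1
G(16) = mex{1,1,1} = 0
G_B(16) = 0.
Combined Grundy value = 0 ⊕ 0 = 0.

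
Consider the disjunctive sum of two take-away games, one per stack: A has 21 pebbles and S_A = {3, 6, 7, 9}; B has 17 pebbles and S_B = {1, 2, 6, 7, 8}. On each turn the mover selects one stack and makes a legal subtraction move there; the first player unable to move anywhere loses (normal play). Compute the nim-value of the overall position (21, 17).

1

Stack A, S = {3, 6, 7, 9}:
G(0) = 0
G(1) = mex{} = 0
G(2) = mex{} = 0
G(3) = mex{0} = 1
G(4) = mex{0} = 1
G(5) = mex{0} = 1
G(6) = mex{1,0} = 2
G(7) = mex{1,0,0} = 2
G(8) = mex{1,0,0} = 2
G(9) = mex{2,1,0,0} = 3
G(10) = mex{2,1,1,0} = 3
G(11) = mex{2,1,1,0} = 3
G(12) = mex{3,2,1,1} = 0
G(13) = mex{3,2,2,1} = 0
G(14) = mex{3,2,2,1} = 0
G(15) = mex{0,3,2,2} = 1
G(16) = mex{0,3,3,2} = 1
G(17) = mex{0,3,3,2} = 1
G(18) = mex{1,0,3,3} = 2
G(19) = mex{1,0,0,3} = 2
G(20) = mex{1,0,0,3} = 2
G(21) = mex{2,1,0,0} = 3
G_A(21) = 3.
Stack B, S = {1, 2, 6, 7, 8}:
n :  0  1  2  3  4  5  6  7  8  9 10 11 12 13 14 15 16 17
G :  0  1  2  0  1  2  3  4  5  3  4  5  0  1  2  0  1  2
G_B(17) = 2.
Combined Grundy value = 3 ⊕ 2 = 1.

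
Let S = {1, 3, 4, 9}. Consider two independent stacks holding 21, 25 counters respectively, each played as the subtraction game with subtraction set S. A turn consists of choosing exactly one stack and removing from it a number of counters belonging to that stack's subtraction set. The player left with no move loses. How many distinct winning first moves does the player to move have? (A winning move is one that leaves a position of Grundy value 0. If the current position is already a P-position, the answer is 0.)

2

All stacks use S = {1, 3, 4, 9}:
n :  0  1  2  3  4  5  6  7  8  9 10 11 12 13 14 15 16 17 18 19 20 21 22 23 24 25
G :  0  1  0  1  2  3  2  0  1  4  3  2  0  1  0  1  2  3  2  0  1  4  3  2  0  1
Stack A: G(21) = 4.
Stack B: G(25) = 1.
Combined Grundy value = 4 ⊕ 1 = 5.
A winning move leaves total XOR = 0, i.e. changes one component's Grundy value g to g ⊕ X where X is the current total.
Stack A: need g' = 4⊕5 = 1. Options: 21−1→G=1, 21−3→G=2, 21−4→G=3, 21−9→G=0. Hits: 1.
Stack B: need g' = 1⊕5 = 4. Options: 25−1→G=0, 25−3→G=3, 25−4→G=4, 25−9→G=2. Hits: 1.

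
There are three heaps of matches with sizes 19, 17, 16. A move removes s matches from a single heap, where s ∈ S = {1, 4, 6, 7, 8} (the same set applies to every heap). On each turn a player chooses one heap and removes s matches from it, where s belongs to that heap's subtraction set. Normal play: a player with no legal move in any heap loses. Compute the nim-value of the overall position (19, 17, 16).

1

All heaps use S = {1, 4, 6, 7, 8}:
G(0) = 0
G(1) = mex{0} = 1
G(2) = mex{1} = 0
G(3) = mex{0} = 1
G(4) = mex{1,0} = 2
G(5) = mex{2,1} = 0
G(6) = mex{0,0,0} = 1
G(7) = mex{1,1,1,0} = 2
G(8) = mex{2,2,0,1,0} = 3
G(9) = mex{3,0,1,0,1} = 2
G(10) = mex{2,1,2,1,0} = 3
G(11) = mex{3,2,0,2,1} = 4
G(12) = mex{4,3,1,0,2} = 5
G(13) = mex{5,2,2,1,0} = 3
G(14) = mex{3,3,3,2,1} = 0
G(15) = mex{0,4,2,3,2} = 1
G(16) = mex{1,5,3,2,3} = 0
G(17) = mex{0,3,4,3,2} = 1
G(18) = mex{1,0,5,4,3} = 2
G(19) = mex{2,1,3,5,4} = 0
Heap A: G(19) = 0.
Heap B: G(17) = 1.
Heap C: G(16) = 0.
Combined Grundy value = 0 ⊕ 1 ⊕ 0 = 1.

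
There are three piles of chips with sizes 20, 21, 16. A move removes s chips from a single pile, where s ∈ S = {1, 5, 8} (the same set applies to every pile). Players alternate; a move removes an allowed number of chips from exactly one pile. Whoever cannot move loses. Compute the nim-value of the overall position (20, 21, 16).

All piles use S = {1, 5, 8}:
G(0) = 0
G(1) = mex{0} = 1
G(2) = mex{1} = 0
G(3) = mex{0} = 1
G(4) = mex{1} = 0
G(5) = mex{0,0} = 1
G(6) = mex{1,1} = 0
G(7) = mex{0,0} = 1
G(8) = mex{1,1,0} = 2
G(9) = mex{2,0,1} = 3
G(10) = mex{3,1,0} = 2
G(11) = mex{2,0,1} = 3
G(12) = mex{3,1,0} = 2
G(13) = mex{2,2,1} = 0
G(14) = mex{0,3,0} = 1
G(15) = mex{1,2,1} = 0
G(16) = mex{0,3,2} = 1
G(17) = mex{1,2,3} = 0
G(18) = mex{0,0,2} = 1
G(19) = mex{1,1,3} = 0
G(20) = mex{0,0,2} = 1
G(21) = mex{1,1,0} = 2
Pile A: G(20) = 1.
Pile B: G(21) = 2.
Pile C: G(16) = 1.
Combined Grundy value = 1 ⊕ 2 ⊕ 1 = 2.

2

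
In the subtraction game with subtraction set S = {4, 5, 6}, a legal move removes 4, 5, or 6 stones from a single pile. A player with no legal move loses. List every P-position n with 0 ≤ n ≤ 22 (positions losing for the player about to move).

n :  0  1  2  3  4  5  6  7  8  9 10 11 12 13 14 15 16 17 18 19 20 21 22
G :  0  0  0  0  1  1  1  1  2  2  0  0  0  0  1  1  1  1  2  2  0  0  0
P-positions are exactly the n with G(n) = 0.

0, 1, 2, 3, 10, 11, 12, 13, 20, 21, 22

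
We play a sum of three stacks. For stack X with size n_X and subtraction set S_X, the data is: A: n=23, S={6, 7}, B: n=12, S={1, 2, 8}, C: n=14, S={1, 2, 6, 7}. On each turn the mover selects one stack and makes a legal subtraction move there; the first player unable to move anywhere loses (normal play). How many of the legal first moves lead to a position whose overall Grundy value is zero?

2

Stack A, S = {6, 7}:
n :  0  1  2  3  4  5  6  7  8  9 10 11 12 13 14 15 16 17 18 19 20 21 22 23
G :  0  0  0  0  0  0  1  1  1  1  1  1  2  0  0  0  0  0  0  1  1  1  1  1
G_A(23) = 1.
Stack B, S = {1, 2, 8}:
n :  0  1  2  3  4  5  6  7  8  9 10 11 12
G :  0  1  2  0  1  2  0  1  2  0  1  2  0
G_B(12) = 0.
Stack C, S = {1, 2, 6, 7}:
n :  0  1  2  3  4  5  6  7  8  9 10 11 12 13 14
G :  0  1  2  0  1  2  3  4  0  1  2  0  1  2  3
G_C(14) = 3.
Combined Grundy value = 1 ⊕ 0 ⊕ 3 = 2.
A winning move leaves total XOR = 0, i.e. changes one component's Grundy value g to g ⊕ X where X is the current total.
Stack A: need g' = 1⊕2 = 3. Options: 23−6→G=0, 23−7→G=0. Hits: 0.
Stack B: need g' = 0⊕2 = 2. Options: 12−1→G=2, 12−2→G=1, 12−8→G=1. Hits: 1.
Stack C: need g' = 3⊕2 = 1. Options: 14−1→G=2, 14−2→G=1, 14−6→G=0, 14−7→G=4. Hits: 1.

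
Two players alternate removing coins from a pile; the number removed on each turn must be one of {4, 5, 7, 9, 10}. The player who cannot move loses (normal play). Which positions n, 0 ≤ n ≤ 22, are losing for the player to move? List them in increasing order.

0, 1, 2, 3, 14, 15, 16, 17

G(0) = 0
G(1) = mex{} = 0
G(2) = mex{} = 0
G(3) = mex{} = 0
G(4) = mex{0} = 1
G(5) = mex{0,0} = 1
G(6) = mex{0,0} = 1
G(7) = mex{0,0,0} = 1
G(8) = mex{1,0,0} = 2
G(9) = mex{1,1,0,0} = 2
G(10) = mex{1,1,0,0,0} = 2
G(11) = mex{1,1,1,0,0} = 2
G(12) = mex{2,1,1,0,0} = 3
G(13) = mex{2,2,1,1,0} = 3
G(14) = mex{2,2,1,1,1} = 0
G(15) = mex{2,2,2,1,1} = 0
G(16) = mex{3,2,2,1,1} = 0
G(17) = mex{3,3,2,2,1} = 0
G(18) = mex{0,3,2,2,2} = 1
G(19) = mex{0,0,3,2,2} = 1
G(20) = mex{0,0,3,2,2} = 1
G(21) = mex{0,0,0,3,2} = 1
G(22) = mex{1,0,0,3,3} = 2
P-positions are exactly the n with G(n) = 0.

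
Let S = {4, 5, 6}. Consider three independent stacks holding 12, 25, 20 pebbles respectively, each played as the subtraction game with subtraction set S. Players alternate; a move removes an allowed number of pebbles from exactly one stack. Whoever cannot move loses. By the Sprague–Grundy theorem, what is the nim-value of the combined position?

All stacks use S = {4, 5, 6}:
G(0) = 0
G(1) = mex{} = 0
G(2) = mex{} = 0
G(3) = mex{} = 0
G(4) = mex{0} = 1
G(5) = mex{0,0} = 1
G(6) = mex{0,0,0} = 1
G(7) = mex{0,0,0} = 1
G(8) = mex{1,0,0} = 2
G(9) = mex{1,1,0} = 2
G(10) = mex{1,1,1} = 0
G(11) = mex{1,1,1} = 0
G(12) = mex{2,1,1} = 0
G(13) = mex{2,2,1} = 0
G(14) = mex{0,2,2} = 1
G(15) = mex{0,0,2} = 1
G(16) = mex{0,0,0} = 1
G(17) = mex{0,0,0} = 1
G(18) = mex{1,0,0} = 2
G(19) = mex{1,1,0} = 2
G(20) = mex{1,1,1} = 0
G(21) = mex{1,1,1} = 0
G(22) = mex{2,1,1} = 0
G(23) = mex{2,2,1} = 0
G(24) = mex{0,2,2} = 1
G(25) = mex{0,0,2} = 1
Stack A: G(12) = 0.
Stack B: G(25) = 1.
Stack C: G(20) = 0.
Combined Grundy value = 0 ⊕ 1 ⊕ 0 = 1.

1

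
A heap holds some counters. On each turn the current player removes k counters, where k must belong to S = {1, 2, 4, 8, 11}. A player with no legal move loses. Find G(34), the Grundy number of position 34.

G(0) = 0
G(1) = mex{0} = 1
G(2) = mex{1,0} = 2
G(3) = mex{2,1} = 0
G(4) = mex{0,2,0} = 1
G(5) = mex{1,0,1} = 2
G(6) = mex{2,1,2} = 0
G(7) = mex{0,2,0} = 1
G(8) = mex{1,0,1,0} = 2
G(9) = mex{2,1,2,1} = 0
G(10) = mex{0,2,0,2} = 1
G(11) = mex{1,0,1,0,0} = 2
G(12) = mex{2,1,2,1,1} = 0
G(13) = mex{0,2,0,2,2} = 1
G(14) = mex{1,0,1,0,0} = 2
G(15) = mex{2,1,2,1,1} = 0
G(16) = mex{0,2,0,2,2} = 1
G(17) = mex{1,0,1,0,0} = 2
G(18) = mex{2,1,2,1,1} = 0
G(19) = mex{0,2,0,2,2} = 1
G(20) = mex{1,0,1,0,0} = 2
G(21) = mex{2,1,2,1,1} = 0
G(22) = mex{0,2,0,2,2} = 1
G(23) = mex{1,0,1,0,0} = 2
G(24) = mex{2,1,2,1,1} = 0
G(25) = mex{0,2,0,2,2} = 1
G(26) = mex{1,0,1,0,0} = 2
G(27) = mex{2,1,2,1,1} = 0
G(28) = mex{0,2,0,2,2} = 1
G(29) = mex{1,0,1,0,0} = 2
G(30) = mex{2,1,2,1,1} = 0
G(31) = mex{0,2,0,2,2} = 1
G(32) = mex{1,0,1,0,0} = 2
G(33) = mex{2,1,2,1,1} = 0
G(34) = mex{0,2,0,2,2} = 1

1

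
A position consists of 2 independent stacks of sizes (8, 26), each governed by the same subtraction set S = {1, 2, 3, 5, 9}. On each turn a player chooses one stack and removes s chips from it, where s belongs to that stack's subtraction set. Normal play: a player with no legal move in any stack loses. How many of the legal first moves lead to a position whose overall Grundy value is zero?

All stacks use S = {1, 2, 3, 5, 9}:
G(0) = 0
G(1) = mex{0} = 1
G(2) = mex{1,0} = 2
G(3) = mex{2,1,0} = 3
G(4) = mex{3,2,1} = 0
G(5) = mex{0,3,2,0} = 1
G(6) = mex{1,0,3,1} = 2
G(7) = mex{2,1,0,2} = 3
G(8) = mex{3,2,1,3} = 0
G(9) = mex{0,3,2,0,0} = 1
G(10) = mex{1,0,3,1,1} = 2
G(11) = mex{2,1,0,2,2} = 3
G(12) = mex{3,2,1,3,3} = 0
G(13) = mex{0,3,2,0,0} = 1
G(14) = mex{1,0,3,1,1} = 2
G(15) = mex{2,1,0,2,2} = 3
G(16) = mex{3,2,1,3,3} = 0
G(17) = mex{0,3,2,0,0} = 1
G(18) = mex{1,0,3,1,1} = 2
G(19) = mex{2,1,0,2,2} = 3
G(20) = mex{3,2,1,3,3} = 0
G(21) = mex{0,3,2,0,0} = 1
G(22) = mex{1,0,3,1,1} = 2
G(23) = mex{2,1,0,2,2} = 3
G(24) = mex{3,2,1,3,3} = 0
G(25) = mex{0,3,2,0,0} = 1
G(26) = mex{1,0,3,1,1} = 2
Stack A: G(8) = 0.
Stack B: G(26) = 2.
Combined Grundy value = 0 ⊕ 2 = 2.
A winning move leaves total XOR = 0, i.e. changes one component's Grundy value g to g ⊕ X where X is the current total.
Stack A: need g' = 0⊕2 = 2. Options: 8−1→G=3, 8−2→G=2, 8−3→G=1, 8−5→G=3. Hits: 1.
Stack B: need g' = 2⊕2 = 0. Options: 26−1→G=1, 26−2→G=0, 26−3→G=3, 26−5→G=1, 26−9→G=1. Hits: 1.

2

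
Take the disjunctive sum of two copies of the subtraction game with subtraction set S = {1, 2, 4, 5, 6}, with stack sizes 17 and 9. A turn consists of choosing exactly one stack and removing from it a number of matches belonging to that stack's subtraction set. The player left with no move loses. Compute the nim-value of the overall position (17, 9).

7

All stacks use S = {1, 2, 4, 5, 6}:
G(0) = 0
G(1) = mex{0} = 1
G(2) = mex{1,0} = 2
G(3) = mex{2,1} = 0
G(4) = mex{0,2,0} = 1
G(5) = mex{1,0,1,0} = 2
G(6) = mex{2,1,2,1,0} = 3
G(7) = mex{3,2,0,2,1} = 4
G(8) = mex{4,3,1,0,2} = 5
G(9) = mex{5,4,2,1,0} = 3
G(10) = mex{3,5,3,2,1} = 0
G(11) = mex{0,3,4,3,2} = 1
G(12) = mex{1,0,5,4,3} = 2
G(13) = mex{2,1,3,5,4} = 0
G(14) = mex{0,2,0,3,5} = 1
G(15) = mex{1,0,1,0,3} = 2
G(16) = mex{2,1,2,1,0} = 3
G(17) = mex{3,2,0,2,1} = 4
Stack A: G(17) = 4.
Stack B: G(9) = 3.
Combined Grundy value = 4 ⊕ 3 = 7.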